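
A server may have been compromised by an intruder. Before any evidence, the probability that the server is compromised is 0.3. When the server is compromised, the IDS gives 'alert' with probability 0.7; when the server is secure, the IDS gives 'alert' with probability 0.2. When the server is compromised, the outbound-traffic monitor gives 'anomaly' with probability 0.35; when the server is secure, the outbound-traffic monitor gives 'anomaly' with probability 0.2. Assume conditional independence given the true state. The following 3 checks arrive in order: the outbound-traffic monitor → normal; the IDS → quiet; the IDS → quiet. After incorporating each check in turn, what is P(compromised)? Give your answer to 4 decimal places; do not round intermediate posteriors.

0.0467

After the outbound-traffic monitor='normal': P(compromised) = 0.65·0.3000 / (0.65·0.3000 + 0.8·0.7000) ≈ 0.2583
After the IDS='quiet': P(compromised) = 0.3·0.2583 / (0.3·0.2583 + 0.8·0.7417) ≈ 0.1155
After the IDS='quiet': P(compromised) = 0.3·0.1155 / (0.3·0.1155 + 0.8·0.8845) ≈ 0.0467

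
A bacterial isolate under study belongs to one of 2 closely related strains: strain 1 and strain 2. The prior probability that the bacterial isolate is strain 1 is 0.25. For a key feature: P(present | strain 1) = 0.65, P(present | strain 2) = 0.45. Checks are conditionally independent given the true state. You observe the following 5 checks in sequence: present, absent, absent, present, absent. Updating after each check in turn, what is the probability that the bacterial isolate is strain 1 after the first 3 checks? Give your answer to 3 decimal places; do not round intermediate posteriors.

0.163

After 'present': P(strain 1) = 0.65·0.2500 / (0.65·0.2500 + 0.45·0.7500) ≈ 0.3250
After 'absent': P(strain 1) = 0.35·0.3250 / (0.35·0.3250 + 0.55·0.6750) ≈ 0.2345
After 'absent': P(strain 1) = 0.35·0.2345 / (0.35·0.2345 + 0.55·0.7655) ≈ 0.1632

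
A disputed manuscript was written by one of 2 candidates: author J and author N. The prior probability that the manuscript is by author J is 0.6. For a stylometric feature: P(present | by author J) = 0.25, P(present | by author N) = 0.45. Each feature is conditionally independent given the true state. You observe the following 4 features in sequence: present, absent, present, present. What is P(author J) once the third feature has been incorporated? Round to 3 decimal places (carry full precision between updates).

After 'present': P(author J) = 0.25·0.6000 / (0.25·0.6000 + 0.45·0.4000) ≈ 0.4545
After 'absent': P(author J) = 0.75·0.4545 / (0.75·0.4545 + 0.55·0.5455) ≈ 0.5319
After 'present': P(author J) = 0.25·0.5319 / (0.25·0.5319 + 0.45·0.4681) ≈ 0.3870

0.387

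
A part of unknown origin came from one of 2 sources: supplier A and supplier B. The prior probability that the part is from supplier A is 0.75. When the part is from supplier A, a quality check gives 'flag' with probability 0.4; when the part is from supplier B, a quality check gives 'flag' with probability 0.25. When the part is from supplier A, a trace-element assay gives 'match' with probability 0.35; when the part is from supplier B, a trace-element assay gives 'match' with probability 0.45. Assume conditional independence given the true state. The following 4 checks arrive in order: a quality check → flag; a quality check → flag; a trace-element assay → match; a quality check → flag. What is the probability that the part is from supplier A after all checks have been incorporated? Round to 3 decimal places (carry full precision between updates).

After a quality check='flag': P(supplier A) = 0.4·0.7500 / (0.4·0.7500 + 0.25·0.2500) ≈ 0.8276
After a quality check='flag': P(supplier A) = 0.4·0.8276 / (0.4·0.8276 + 0.25·0.1724) ≈ 0.8848
After a trace-element assay='match': P(supplier A) = 0.35·0.8848 / (0.35·0.8848 + 0.45·0.1152) ≈ 0.8566
After a quality check='flag': P(supplier A) = 0.4·0.8566 / (0.4·0.8566 + 0.25·0.1434) ≈ 0.9053

0.905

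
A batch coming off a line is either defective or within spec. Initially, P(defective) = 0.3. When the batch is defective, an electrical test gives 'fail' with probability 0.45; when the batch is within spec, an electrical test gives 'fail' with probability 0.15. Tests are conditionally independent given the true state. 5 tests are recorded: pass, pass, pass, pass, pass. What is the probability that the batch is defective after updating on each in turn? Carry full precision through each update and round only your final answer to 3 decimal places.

0.046

Apply Bayes' rule sequentially, carrying P(defective) forward.
After 'pass': P(defective) = 0.55·0.3000 / (0.55·0.3000 + 0.85·0.7000) ≈ 0.2171
After 'pass': P(defective) = 0.55·0.2171 / (0.55·0.2171 + 0.85·0.7829) ≈ 0.1521
After 'pass': P(defective) = 0.55·0.1521 / (0.55·0.1521 + 0.85·0.8479) ≈ 0.1040
After 'pass': P(defective) = 0.55·0.1040 / (0.55·0.1040 + 0.85·0.8960) ≈ 0.0699
After 'pass': P(defective) = 0.55·0.0699 / (0.55·0.0699 + 0.85·0.9301) ≈ 0.0464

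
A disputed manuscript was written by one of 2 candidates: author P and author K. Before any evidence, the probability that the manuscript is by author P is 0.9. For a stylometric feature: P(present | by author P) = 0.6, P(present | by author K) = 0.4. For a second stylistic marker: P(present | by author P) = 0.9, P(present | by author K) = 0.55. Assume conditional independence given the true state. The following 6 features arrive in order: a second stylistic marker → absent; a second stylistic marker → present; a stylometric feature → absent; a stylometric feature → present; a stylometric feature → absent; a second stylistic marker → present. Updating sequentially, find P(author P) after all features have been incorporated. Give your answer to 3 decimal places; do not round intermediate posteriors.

After a second stylistic marker='absent': P(author P) = 0.1·0.9000 / (0.1·0.9000 + 0.45·0.1000) ≈ 0.6667
After a second stylistic marker='present': P(author P) = 0.9·0.6667 / (0.9·0.6667 + 0.55·0.3333) ≈ 0.7660
After a stylometric feature='absent': P(author P) = 0.4·0.7660 / (0.4·0.7660 + 0.6·0.2340) ≈ 0.6857
After a stylometric feature='present': P(author P) = 0.6·0.6857 / (0.6·0.6857 + 0.4·0.3143) ≈ 0.7660
After a stylometric feature='absent': P(author P) = 0.4·0.7660 / (0.4·0.7660 + 0.6·0.2340) ≈ 0.6857
After a second stylistic marker='present': P(author P) = 0.9·0.6857 / (0.9·0.6857 + 0.55·0.3143) ≈ 0.7812

0.781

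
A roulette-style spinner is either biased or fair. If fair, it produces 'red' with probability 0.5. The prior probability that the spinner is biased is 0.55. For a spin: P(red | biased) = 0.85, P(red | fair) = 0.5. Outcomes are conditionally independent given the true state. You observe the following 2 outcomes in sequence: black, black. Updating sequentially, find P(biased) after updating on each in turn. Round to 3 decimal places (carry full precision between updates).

0.099

After 'black': P(biased) = 0.15·0.5500 / (0.15·0.5500 + 0.5·0.4500) ≈ 0.2683
After 'black': P(biased) = 0.15·0.2683 / (0.15·0.2683 + 0.5·0.7317) ≈ 0.0991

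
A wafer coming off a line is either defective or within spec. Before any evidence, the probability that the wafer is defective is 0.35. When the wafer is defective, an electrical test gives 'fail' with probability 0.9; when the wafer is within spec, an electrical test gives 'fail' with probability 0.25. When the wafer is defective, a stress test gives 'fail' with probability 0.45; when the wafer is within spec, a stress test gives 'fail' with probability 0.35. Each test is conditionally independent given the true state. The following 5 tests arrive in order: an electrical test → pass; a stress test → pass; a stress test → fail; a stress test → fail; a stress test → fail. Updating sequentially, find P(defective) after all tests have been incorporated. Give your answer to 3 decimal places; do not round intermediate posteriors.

0.114

Each posterior becomes the prior for the next update.
After an electrical test='pass': P(defective) = 0.1·0.3500 / (0.1·0.3500 + 0.75·0.6500) ≈ 0.0670
After a stress test='pass': P(defective) = 0.55·0.0670 / (0.55·0.0670 + 0.65·0.9330) ≈ 0.0573
After a stress test='fail': P(defective) = 0.45·0.0573 / (0.45·0.0573 + 0.35·0.9427) ≈ 0.0724
After a stress test='fail': P(defective) = 0.45·0.0724 / (0.45·0.0724 + 0.35·0.9276) ≈ 0.0913
After a stress test='fail': P(defective) = 0.45·0.0913 / (0.45·0.0913 + 0.35·0.9087) ≈ 0.1144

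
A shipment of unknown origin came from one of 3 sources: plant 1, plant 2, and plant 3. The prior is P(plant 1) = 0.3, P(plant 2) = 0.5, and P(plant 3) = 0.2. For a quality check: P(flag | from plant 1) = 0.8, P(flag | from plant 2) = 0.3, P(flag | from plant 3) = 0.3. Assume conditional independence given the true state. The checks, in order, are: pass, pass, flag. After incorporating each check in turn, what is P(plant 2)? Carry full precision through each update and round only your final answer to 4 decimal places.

0.6533

After 'pass': normaliser = 0.2·0.3000 + 0.7·0.5000 + 0.7·0.2000; P(plant 1) ≈ 0.1091, P(plant 2) ≈ 0.6364, P(plant 3) ≈ 0.2545
After 'pass': normaliser = 0.2·0.1091 + 0.7·0.6364 + 0.7·0.2545; P(plant 1) ≈ 0.0338, P(plant 2) ≈ 0.6901, P(plant 3) ≈ 0.2761
After 'flag': normaliser = 0.8·0.0338 + 0.3·0.6901 + 0.3·0.2761; P(plant 1) ≈ 0.0853, P(plant 2) ≈ 0.6533, P(plant 3) ≈ 0.2613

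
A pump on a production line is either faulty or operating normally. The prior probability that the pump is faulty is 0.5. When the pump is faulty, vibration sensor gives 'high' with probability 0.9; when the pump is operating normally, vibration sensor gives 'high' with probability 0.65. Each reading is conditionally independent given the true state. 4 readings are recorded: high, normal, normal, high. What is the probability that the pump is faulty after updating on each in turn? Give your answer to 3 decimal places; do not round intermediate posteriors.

0.135

After 'high': P(faulty) = 0.9·0.5000 / (0.9·0.5000 + 0.65·0.5000) ≈ 0.5806
After 'normal': P(faulty) = 0.1·0.5806 / (0.1·0.5806 + 0.35·0.4194) ≈ 0.2835
After 'normal': P(faulty) = 0.1·0.2835 / (0.1·0.2835 + 0.35·0.7165) ≈ 0.1016
After 'high': P(faulty) = 0.9·0.1016 / (0.9·0.1016 + 0.65·0.8984) ≈ 0.1353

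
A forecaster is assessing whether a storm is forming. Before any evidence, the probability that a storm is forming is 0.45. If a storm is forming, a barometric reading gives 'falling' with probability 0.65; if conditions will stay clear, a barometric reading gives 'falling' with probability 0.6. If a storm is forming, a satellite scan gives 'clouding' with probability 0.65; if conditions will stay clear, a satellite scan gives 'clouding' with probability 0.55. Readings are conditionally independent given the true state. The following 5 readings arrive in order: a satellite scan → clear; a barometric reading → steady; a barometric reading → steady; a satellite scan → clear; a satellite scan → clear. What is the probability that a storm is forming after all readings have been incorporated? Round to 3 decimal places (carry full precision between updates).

After a satellite scan='clear': P(storm) = 0.35·0.4500 / (0.35·0.4500 + 0.45·0.5500) ≈ 0.3889
After a barometric reading='steady': P(storm) = 0.35·0.3889 / (0.35·0.3889 + 0.4·0.6111) ≈ 0.3577
After a barometric reading='steady': P(storm) = 0.35·0.3577 / (0.35·0.3577 + 0.4·0.6423) ≈ 0.3276
After a satellite scan='clear': P(storm) = 0.35·0.3276 / (0.35·0.3276 + 0.45·0.6724) ≈ 0.2748
After a satellite scan='clear': P(storm) = 0.35·0.2748 / (0.35·0.2748 + 0.45·0.7252) ≈ 0.2276

0.228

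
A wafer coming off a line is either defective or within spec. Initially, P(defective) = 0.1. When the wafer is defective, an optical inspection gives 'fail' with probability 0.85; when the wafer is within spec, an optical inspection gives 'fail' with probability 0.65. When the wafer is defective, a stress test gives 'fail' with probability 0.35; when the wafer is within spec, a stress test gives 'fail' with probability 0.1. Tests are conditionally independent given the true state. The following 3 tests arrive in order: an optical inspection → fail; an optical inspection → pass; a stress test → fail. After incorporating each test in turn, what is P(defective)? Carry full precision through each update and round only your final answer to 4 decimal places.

After an optical inspection='fail': P(defective) = 0.85·0.1000 / (0.85·0.1000 + 0.65·0.9000) ≈ 0.1269
After an optical inspection='pass': P(defective) = 0.15·0.1269 / (0.15·0.1269 + 0.35·0.8731) ≈ 0.0586
After a stress test='fail': P(defective) = 0.35·0.0586 / (0.35·0.0586 + 0.1·0.9414) ≈ 0.1789

0.1789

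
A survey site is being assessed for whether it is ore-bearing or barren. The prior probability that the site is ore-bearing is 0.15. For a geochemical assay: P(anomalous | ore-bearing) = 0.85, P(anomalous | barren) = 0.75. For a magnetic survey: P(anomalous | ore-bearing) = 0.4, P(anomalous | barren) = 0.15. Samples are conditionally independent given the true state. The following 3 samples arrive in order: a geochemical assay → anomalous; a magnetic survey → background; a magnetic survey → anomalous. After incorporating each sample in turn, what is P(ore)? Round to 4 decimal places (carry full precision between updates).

After a geochemical assay='anomalous': P(ore) = 0.85·0.1500 / (0.85·0.1500 + 0.75·0.8500) ≈ 0.1667
After a magnetic survey='background': P(ore) = 0.6·0.1667 / (0.6·0.1667 + 0.85·0.8333) ≈ 0.1237
After a magnetic survey='anomalous': P(ore) = 0.4·0.1237 / (0.4·0.1237 + 0.15·0.8763) ≈ 0.2735

0.2735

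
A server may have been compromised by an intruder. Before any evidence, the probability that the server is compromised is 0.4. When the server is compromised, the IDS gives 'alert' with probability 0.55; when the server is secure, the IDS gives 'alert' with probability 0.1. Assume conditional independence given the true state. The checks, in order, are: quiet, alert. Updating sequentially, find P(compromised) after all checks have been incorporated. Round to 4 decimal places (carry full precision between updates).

After 'quiet': P(compromised) = 0.45·0.4000 / (0.45·0.4000 + 0.9·0.6000) ≈ 0.2500
After 'alert': P(compromised) = 0.55·0.2500 / (0.55·0.2500 + 0.1·0.7500) ≈ 0.6471

0.6471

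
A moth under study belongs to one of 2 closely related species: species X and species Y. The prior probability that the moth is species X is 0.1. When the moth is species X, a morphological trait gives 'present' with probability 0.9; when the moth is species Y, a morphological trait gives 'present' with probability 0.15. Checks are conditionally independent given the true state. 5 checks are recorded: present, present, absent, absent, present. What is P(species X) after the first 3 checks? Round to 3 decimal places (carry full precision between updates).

After 'present': P(species X) = 0.9·0.1000 / (0.9·0.1000 + 0.15·0.9000) ≈ 0.4000
After 'present': P(species X) = 0.9·0.4000 / (0.9·0.4000 + 0.15·0.6000) ≈ 0.8000
After 'absent': P(species X) = 0.1·0.8000 / (0.1·0.8000 + 0.85·0.2000) ≈ 0.3200

0.320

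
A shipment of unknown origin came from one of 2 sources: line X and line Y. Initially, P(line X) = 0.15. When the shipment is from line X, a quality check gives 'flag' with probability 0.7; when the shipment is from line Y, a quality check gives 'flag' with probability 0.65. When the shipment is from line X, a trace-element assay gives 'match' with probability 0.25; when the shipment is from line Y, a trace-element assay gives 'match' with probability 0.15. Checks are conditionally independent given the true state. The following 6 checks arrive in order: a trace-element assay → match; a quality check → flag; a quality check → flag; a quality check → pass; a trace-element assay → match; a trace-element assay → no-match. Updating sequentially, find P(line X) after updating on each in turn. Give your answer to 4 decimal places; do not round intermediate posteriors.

0.3007

After a trace-element assay='match': P(line X) = 0.25·0.1500 / (0.25·0.1500 + 0.15·0.8500) ≈ 0.2273
After a quality check='flag': P(line X) = 0.7·0.2273 / (0.7·0.2273 + 0.65·0.7727) ≈ 0.2405
After a quality check='flag': P(line X) = 0.7·0.2405 / (0.7·0.2405 + 0.65·0.7595) ≈ 0.2543
After a quality check='pass': P(line X) = 0.3·0.2543 / (0.3·0.2543 + 0.35·0.7457) ≈ 0.2262
After a trace-element assay='match': P(line X) = 0.25·0.2262 / (0.25·0.2262 + 0.15·0.7738) ≈ 0.3276
After a trace-element assay='no-match': P(line X) = 0.75·0.3276 / (0.75·0.3276 + 0.85·0.6724) ≈ 0.3007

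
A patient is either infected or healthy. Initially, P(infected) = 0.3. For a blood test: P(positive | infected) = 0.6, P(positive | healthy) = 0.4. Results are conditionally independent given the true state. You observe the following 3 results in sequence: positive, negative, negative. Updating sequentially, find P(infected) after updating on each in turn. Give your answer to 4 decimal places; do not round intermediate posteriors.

After 'positive': P(infected) = 0.6·0.3000 / (0.6·0.3000 + 0.4·0.7000) ≈ 0.3913
After 'negative': P(infected) = 0.4·0.3913 / (0.4·0.3913 + 0.6·0.6087) ≈ 0.3000
After 'negative': P(infected) = 0.4·0.3000 / (0.4·0.3000 + 0.6·0.7000) ≈ 0.2222

0.2222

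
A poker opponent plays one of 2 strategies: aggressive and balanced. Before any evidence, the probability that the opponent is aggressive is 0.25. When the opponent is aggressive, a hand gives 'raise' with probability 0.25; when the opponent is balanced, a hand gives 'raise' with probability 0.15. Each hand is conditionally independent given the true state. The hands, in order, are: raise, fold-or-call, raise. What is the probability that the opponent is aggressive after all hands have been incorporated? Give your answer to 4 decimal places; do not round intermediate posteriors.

After 'raise': P(aggressive) = 0.25·0.2500 / (0.25·0.2500 + 0.15·0.7500) ≈ 0.3571
After 'fold-or-call': P(aggressive) = 0.75·0.3571 / (0.75·0.3571 + 0.85·0.6429) ≈ 0.3289
After 'raise': P(aggressive) = 0.25·0.3289 / (0.25·0.3289 + 0.15·0.6711) ≈ 0.4496

0.4496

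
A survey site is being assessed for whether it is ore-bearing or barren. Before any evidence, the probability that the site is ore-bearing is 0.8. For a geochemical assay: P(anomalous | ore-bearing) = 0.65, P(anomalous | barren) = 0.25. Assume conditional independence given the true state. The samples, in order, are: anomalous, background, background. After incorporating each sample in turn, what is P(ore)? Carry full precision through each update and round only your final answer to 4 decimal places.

After 'anomalous': P(ore) = 0.65·0.8000 / (0.65·0.8000 + 0.25·0.2000) ≈ 0.9123
After 'background': P(ore) = 0.35·0.9123 / (0.35·0.9123 + 0.75·0.0877) ≈ 0.8292
After 'background': P(ore) = 0.35·0.8292 / (0.35·0.8292 + 0.75·0.1708) ≈ 0.6937

0.6937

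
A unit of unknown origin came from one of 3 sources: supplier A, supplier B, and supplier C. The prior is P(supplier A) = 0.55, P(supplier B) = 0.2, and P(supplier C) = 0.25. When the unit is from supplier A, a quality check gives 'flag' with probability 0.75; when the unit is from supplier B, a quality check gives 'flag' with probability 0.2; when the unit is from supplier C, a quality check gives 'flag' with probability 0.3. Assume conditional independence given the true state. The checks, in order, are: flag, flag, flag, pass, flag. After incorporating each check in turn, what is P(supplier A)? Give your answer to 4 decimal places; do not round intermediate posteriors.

0.9630

After 'flag': normaliser = 0.75·0.5500 + 0.2·0.2000 + 0.3·0.2500; P(supplier A) ≈ 0.7820, P(supplier B) ≈ 0.0758, P(supplier C) ≈ 0.1422
After 'flag': normaliser = 0.75·0.7820 + 0.2·0.0758 + 0.3·0.1422; P(supplier A) ≈ 0.9103, P(supplier B) ≈ 0.0235, P(supplier C) ≈ 0.0662
After 'flag': normaliser = 0.75·0.9103 + 0.2·0.0235 + 0.3·0.0662; P(supplier A) ≈ 0.9653, P(supplier B) ≈ 0.0067, P(supplier C) ≈ 0.0281
After 'pass': normaliser = 0.25·0.9653 + 0.8·0.0067 + 0.7·0.0281; P(supplier A) ≈ 0.9062, P(supplier B) ≈ 0.0200, P(supplier C) ≈ 0.0738
After 'flag': normaliser = 0.75·0.9062 + 0.2·0.0200 + 0.3·0.0738; P(supplier A) ≈ 0.9630, P(supplier B) ≈ 0.0057, P(supplier C) ≈ 0.0314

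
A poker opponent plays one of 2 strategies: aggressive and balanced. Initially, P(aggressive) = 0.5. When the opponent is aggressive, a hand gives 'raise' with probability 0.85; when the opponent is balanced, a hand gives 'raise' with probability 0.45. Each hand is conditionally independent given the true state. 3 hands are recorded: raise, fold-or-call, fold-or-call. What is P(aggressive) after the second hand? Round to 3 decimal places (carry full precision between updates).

0.340

After 'raise': P(aggressive) = 0.85·0.5000 / (0.85·0.5000 + 0.45·0.5000) ≈ 0.6538
After 'fold-or-call': P(aggressive) = 0.15·0.6538 / (0.15·0.6538 + 0.55·0.3462) ≈ 0.3400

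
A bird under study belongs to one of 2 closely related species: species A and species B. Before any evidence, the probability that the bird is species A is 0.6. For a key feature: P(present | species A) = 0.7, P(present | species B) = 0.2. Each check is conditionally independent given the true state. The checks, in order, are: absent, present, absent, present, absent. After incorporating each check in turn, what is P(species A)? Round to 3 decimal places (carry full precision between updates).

Apply Bayes' rule sequentially, carrying P(species A) forward.
After 'absent': P(species A) = 0.3·0.6000 / (0.3·0.6000 + 0.8·0.4000) ≈ 0.3600
After 'present': P(species A) = 0.7·0.3600 / (0.7·0.3600 + 0.2·0.6400) ≈ 0.6632
After 'absent': P(species A) = 0.3·0.6632 / (0.3·0.6632 + 0.8·0.3368) ≈ 0.4247
After 'present': P(species A) = 0.7·0.4247 / (0.7·0.4247 + 0.2·0.5753) ≈ 0.7210
After 'absent': P(species A) = 0.3·0.7210 / (0.3·0.7210 + 0.8·0.2790) ≈ 0.4921

0.492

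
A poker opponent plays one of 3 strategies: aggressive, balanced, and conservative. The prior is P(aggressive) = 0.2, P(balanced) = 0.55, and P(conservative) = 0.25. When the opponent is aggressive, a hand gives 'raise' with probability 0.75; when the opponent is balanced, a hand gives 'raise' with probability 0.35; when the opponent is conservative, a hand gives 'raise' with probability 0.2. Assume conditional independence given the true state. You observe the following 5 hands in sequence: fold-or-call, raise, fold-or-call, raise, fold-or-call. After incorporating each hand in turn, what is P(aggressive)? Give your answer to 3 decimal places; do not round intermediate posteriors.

After 'fold-or-call': normaliser = 0.25·0.2000 + 0.65·0.5500 + 0.8·0.2500; P(aggressive) ≈ 0.0823, P(balanced) ≈ 0.5885, P(conservative) ≈ 0.3292
After 'raise': normaliser = 0.75·0.0823 + 0.35·0.5885 + 0.2·0.3292; P(aggressive) ≈ 0.1851, P(balanced) ≈ 0.6175, P(conservative) ≈ 0.1974
After 'fold-or-call': normaliser = 0.25·0.1851 + 0.65·0.6175 + 0.8·0.1974; P(aggressive) ≈ 0.0764, P(balanced) ≈ 0.6628, P(conservative) ≈ 0.2608
After 'raise': normaliser = 0.75·0.0764 + 0.35·0.6628 + 0.2·0.2608; P(aggressive) ≈ 0.1678, P(balanced) ≈ 0.6794, P(conservative) ≈ 0.1528
After 'fold-or-call': normaliser = 0.25·0.1678 + 0.65·0.6794 + 0.8·0.1528; P(aggressive) ≈ 0.0693, P(balanced) ≈ 0.7290, P(conservative) ≈ 0.2017

0.069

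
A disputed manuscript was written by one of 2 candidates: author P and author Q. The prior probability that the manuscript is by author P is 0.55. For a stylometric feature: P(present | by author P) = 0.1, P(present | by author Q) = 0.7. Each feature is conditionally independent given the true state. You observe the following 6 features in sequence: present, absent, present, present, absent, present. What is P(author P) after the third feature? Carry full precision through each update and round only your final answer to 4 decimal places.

0.0696

After 'present': P(author P) = 0.1·0.5500 / (0.1·0.5500 + 0.7·0.4500) ≈ 0.1486
After 'absent': P(author P) = 0.9·0.1486 / (0.9·0.1486 + 0.3·0.8514) ≈ 0.3438
After 'present': P(author P) = 0.1·0.3438 / (0.1·0.3438 + 0.7·0.6562) ≈ 0.0696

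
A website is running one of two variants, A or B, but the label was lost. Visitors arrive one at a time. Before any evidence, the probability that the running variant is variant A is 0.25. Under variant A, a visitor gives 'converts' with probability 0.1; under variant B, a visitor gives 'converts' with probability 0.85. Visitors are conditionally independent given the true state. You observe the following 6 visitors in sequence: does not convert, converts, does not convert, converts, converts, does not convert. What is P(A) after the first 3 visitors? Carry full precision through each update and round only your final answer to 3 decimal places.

Apply Bayes' rule sequentially, carrying P(A) forward.
After 'does not convert': P(A) = 0.9·0.2500 / (0.9·0.2500 + 0.15·0.7500) ≈ 0.6667
After 'converts': P(A) = 0.1·0.6667 / (0.1·0.6667 + 0.85·0.3333) ≈ 0.1905
After 'does not convert': P(A) = 0.9·0.1905 / (0.9·0.1905 + 0.15·0.8095) ≈ 0.5854

0.585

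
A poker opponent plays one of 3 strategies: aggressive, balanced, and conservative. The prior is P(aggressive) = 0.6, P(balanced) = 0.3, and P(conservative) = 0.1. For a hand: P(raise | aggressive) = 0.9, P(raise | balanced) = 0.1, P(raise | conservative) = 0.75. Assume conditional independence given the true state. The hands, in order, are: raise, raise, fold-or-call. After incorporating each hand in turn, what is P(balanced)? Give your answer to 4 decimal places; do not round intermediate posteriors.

0.0413

After 'raise': normaliser = 0.9·0.6000 + 0.1·0.3000 + 0.75·0.1000; P(aggressive) ≈ 0.8372, P(balanced) ≈ 0.0465, P(conservative) ≈ 0.1163
After 'raise': normaliser = 0.9·0.8372 + 0.1·0.0465 + 0.75·0.1163; P(aggressive) ≈ 0.8913, P(balanced) ≈ 0.0055, P(conservative) ≈ 0.1032
After 'fold-or-call': normaliser = 0.1·0.8913 + 0.9·0.0055 + 0.25·0.1032; P(aggressive) ≈ 0.7435, P(balanced) ≈ 0.0413, P(conservative) ≈ 0.2151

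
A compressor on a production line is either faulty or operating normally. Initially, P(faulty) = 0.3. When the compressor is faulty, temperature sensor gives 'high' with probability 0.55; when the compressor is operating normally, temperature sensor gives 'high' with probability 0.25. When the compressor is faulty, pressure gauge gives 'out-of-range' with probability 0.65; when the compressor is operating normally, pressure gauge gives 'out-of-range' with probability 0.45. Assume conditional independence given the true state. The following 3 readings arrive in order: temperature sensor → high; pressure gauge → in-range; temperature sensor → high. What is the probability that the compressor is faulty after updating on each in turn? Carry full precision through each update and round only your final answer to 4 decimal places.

0.5690

After temperature sensor='high': P(faulty) = 0.55·0.3000 / (0.55·0.3000 + 0.25·0.7000) ≈ 0.4853
After pressure gauge='in-range': P(faulty) = 0.35·0.4853 / (0.35·0.4853 + 0.55·0.5147) ≈ 0.3750
After temperature sensor='high': P(faulty) = 0.55·0.3750 / (0.55·0.3750 + 0.25·0.6250) ≈ 0.5690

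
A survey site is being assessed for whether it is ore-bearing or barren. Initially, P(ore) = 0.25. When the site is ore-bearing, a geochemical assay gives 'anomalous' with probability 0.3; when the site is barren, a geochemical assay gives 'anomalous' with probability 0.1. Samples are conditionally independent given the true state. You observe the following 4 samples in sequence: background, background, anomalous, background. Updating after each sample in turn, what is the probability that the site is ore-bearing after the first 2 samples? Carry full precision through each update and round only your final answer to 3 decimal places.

Each posterior becomes the prior for the next update.
After 'background': P(ore) = 0.7·0.2500 / (0.7·0.2500 + 0.9·0.7500) ≈ 0.2059
After 'background': P(ore) = 0.7·0.2059 / (0.7·0.2059 + 0.9·0.7941) ≈ 0.1678

0.168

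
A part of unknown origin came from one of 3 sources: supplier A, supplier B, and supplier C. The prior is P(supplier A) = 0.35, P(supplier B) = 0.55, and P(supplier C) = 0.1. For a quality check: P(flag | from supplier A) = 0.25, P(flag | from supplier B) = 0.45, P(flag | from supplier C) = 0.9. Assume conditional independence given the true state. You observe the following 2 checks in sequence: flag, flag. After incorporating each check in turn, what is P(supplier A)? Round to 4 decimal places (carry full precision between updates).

After 'flag': normaliser = 0.25·0.3500 + 0.45·0.5500 + 0.9·0.1000; P(supplier A) ≈ 0.2059, P(supplier B) ≈ 0.5824, P(supplier C) ≈ 0.2118
After 'flag': normaliser = 0.25·0.2059 + 0.45·0.5824 + 0.9·0.2118; P(supplier A) ≈ 0.1021, P(supplier B) ≈ 0.5198, P(supplier C) ≈ 0.3781

0.1021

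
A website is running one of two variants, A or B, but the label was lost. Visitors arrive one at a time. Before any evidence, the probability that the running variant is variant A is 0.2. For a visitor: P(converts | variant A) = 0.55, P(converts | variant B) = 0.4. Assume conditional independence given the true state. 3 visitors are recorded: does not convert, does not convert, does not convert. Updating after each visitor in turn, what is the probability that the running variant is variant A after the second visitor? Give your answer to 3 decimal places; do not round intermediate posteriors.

After 'does not convert': P(A) = 0.45·0.2000 / (0.45·0.2000 + 0.6·0.8000) ≈ 0.1579
After 'does not convert': P(A) = 0.45·0.1579 / (0.45·0.1579 + 0.6·0.8421) ≈ 0.1233

0.123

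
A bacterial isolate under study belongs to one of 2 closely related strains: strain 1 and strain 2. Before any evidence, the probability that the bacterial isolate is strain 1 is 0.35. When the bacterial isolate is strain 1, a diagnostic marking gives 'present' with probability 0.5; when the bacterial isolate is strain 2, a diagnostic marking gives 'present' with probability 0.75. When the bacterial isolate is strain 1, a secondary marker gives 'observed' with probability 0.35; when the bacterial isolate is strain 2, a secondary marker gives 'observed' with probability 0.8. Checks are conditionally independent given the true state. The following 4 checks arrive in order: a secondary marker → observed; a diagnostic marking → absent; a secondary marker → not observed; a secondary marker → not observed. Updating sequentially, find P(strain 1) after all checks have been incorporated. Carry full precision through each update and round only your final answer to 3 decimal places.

0.833

After a secondary marker='observed': P(strain 1) = 0.35·0.3500 / (0.35·0.3500 + 0.8·0.6500) ≈ 0.1907
After a diagnostic marking='absent': P(strain 1) = 0.5·0.1907 / (0.5·0.1907 + 0.25·0.8093) ≈ 0.3203
After a secondary marker='not observed': P(strain 1) = 0.65·0.3203 / (0.65·0.3203 + 0.2·0.6797) ≈ 0.6049
After a secondary marker='not observed': P(strain 1) = 0.65·0.6049 / (0.65·0.6049 + 0.2·0.3951) ≈ 0.8327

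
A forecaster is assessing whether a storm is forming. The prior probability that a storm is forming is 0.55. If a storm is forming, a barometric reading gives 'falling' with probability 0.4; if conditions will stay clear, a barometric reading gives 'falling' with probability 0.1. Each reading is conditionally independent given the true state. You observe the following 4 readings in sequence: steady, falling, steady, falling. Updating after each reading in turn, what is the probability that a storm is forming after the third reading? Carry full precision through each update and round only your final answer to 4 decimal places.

After 'steady': P(storm) = 0.6·0.5500 / (0.6·0.5500 + 0.9·0.4500) ≈ 0.4490
After 'falling': P(storm) = 0.4·0.4490 / (0.4·0.4490 + 0.1·0.5510) ≈ 0.7652
After 'steady': P(storm) = 0.6·0.7652 / (0.6·0.7652 + 0.9·0.2348) ≈ 0.6848

0.6848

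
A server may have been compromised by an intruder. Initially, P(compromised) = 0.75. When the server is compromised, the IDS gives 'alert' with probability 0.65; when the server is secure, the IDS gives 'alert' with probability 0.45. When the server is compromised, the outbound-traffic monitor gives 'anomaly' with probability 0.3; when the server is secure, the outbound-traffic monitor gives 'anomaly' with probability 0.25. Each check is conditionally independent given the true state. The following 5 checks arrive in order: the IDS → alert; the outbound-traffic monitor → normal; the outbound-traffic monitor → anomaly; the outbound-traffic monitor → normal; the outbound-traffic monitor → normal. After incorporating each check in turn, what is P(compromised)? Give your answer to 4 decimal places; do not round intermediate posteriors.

After the IDS='alert': P(compromised) = 0.65·0.7500 / (0.65·0.7500 + 0.45·0.2500) ≈ 0.8125
After the outbound-traffic monitor='normal': P(compromised) = 0.7·0.8125 / (0.7·0.8125 + 0.75·0.1875) ≈ 0.8018
After the outbound-traffic monitor='anomaly': P(compromised) = 0.3·0.8018 / (0.3·0.8018 + 0.25·0.1982) ≈ 0.8292
After the outbound-traffic monitor='normal': P(compromised) = 0.7·0.8292 / (0.7·0.8292 + 0.75·0.1708) ≈ 0.8192
After the outbound-traffic monitor='normal': P(compromised) = 0.7·0.8192 / (0.7·0.8192 + 0.75·0.1808) ≈ 0.8087

0.8087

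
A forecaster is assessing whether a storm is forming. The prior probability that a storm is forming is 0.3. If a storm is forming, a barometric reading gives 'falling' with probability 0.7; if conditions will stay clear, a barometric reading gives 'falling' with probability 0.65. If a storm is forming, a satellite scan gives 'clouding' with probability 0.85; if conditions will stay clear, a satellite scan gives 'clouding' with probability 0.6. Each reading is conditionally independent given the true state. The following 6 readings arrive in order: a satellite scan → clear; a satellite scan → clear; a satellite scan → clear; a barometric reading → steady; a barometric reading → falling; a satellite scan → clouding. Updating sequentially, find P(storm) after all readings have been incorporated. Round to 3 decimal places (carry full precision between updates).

0.029

After a satellite scan='clear': P(storm) = 0.15·0.3000 / (0.15·0.3000 + 0.4·0.7000) ≈ 0.1385
After a satellite scan='clear': P(storm) = 0.15·0.1385 / (0.15·0.1385 + 0.4·0.8615) ≈ 0.0568
After a satellite scan='clear': P(storm) = 0.15·0.0568 / (0.15·0.0568 + 0.4·0.9432) ≈ 0.0221
After a barometric reading='steady': P(storm) = 0.3·0.0221 / (0.3·0.0221 + 0.35·0.9779) ≈ 0.0190
After a barometric reading='falling': P(storm) = 0.7·0.0190 / (0.7·0.0190 + 0.65·0.9810) ≈ 0.0204
After a satellite scan='clouding': P(storm) = 0.85·0.0204 / (0.85·0.0204 + 0.6·0.9796) ≈ 0.0287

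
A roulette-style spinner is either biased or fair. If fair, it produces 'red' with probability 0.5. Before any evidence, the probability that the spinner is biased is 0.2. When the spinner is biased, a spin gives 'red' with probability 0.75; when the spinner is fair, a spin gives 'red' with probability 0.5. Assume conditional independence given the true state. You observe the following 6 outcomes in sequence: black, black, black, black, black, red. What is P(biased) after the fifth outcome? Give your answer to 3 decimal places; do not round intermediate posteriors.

After 'black': P(biased) = 0.25·0.2000 / (0.25·0.2000 + 0.5·0.8000) ≈ 0.1111
After 'black': P(biased) = 0.25·0.1111 / (0.25·0.1111 + 0.5·0.8889) ≈ 0.0588
After 'black': P(biased) = 0.25·0.0588 / (0.25·0.0588 + 0.5·0.9412) ≈ 0.0303
After 'black': P(biased) = 0.25·0.0303 / (0.25·0.0303 + 0.5·0.9697) ≈ 0.0154
After 'black': P(biased) = 0.25·0.0154 / (0.25·0.0154 + 0.5·0.9846) ≈ 0.0078

0.008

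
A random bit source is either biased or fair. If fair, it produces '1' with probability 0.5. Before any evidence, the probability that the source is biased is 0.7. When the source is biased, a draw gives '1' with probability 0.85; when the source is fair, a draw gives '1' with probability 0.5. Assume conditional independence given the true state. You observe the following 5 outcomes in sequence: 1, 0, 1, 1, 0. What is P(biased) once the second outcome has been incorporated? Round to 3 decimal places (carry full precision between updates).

After '1': P(biased) = 0.85·0.7000 / (0.85·0.7000 + 0.5·0.3000) ≈ 0.7987
After '0': P(biased) = 0.15·0.7987 / (0.15·0.7987 + 0.5·0.2013) ≈ 0.5434

0.543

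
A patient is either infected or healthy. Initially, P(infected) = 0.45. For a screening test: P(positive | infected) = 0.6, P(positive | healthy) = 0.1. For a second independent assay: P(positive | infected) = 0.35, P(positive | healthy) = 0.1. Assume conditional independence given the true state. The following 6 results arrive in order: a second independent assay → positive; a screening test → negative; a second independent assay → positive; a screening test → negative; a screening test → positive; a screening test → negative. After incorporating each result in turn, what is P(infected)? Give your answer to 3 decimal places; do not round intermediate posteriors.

Each posterior becomes the prior for the next update.
After a second independent assay='positive': P(infected) = 0.35·0.4500 / (0.35·0.4500 + 0.1·0.5500) ≈ 0.7412
After a screening test='negative': P(infected) = 0.4·0.7412 / (0.4·0.7412 + 0.9·0.2588) ≈ 0.5600
After a second independent assay='positive': P(infected) = 0.35·0.5600 / (0.35·0.5600 + 0.1·0.4400) ≈ 0.8167
After a screening test='negative': P(infected) = 0.4·0.8167 / (0.4·0.8167 + 0.9·0.1833) ≈ 0.6644
After a screening test='positive': P(infected) = 0.6·0.6644 / (0.6·0.6644 + 0.1·0.3356) ≈ 0.9224
After a screening test='negative': P(infected) = 0.4·0.9224 / (0.4·0.9224 + 0.9·0.0776) ≈ 0.8408

0.841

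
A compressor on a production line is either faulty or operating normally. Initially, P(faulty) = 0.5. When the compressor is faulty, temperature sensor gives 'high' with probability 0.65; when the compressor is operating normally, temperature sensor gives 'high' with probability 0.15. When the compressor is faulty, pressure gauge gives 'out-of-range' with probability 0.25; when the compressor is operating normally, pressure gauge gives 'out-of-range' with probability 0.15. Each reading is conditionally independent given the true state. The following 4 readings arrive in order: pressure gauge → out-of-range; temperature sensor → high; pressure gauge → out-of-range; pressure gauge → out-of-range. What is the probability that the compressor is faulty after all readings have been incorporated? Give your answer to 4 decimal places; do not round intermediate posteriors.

Apply Bayes' rule sequentially, carrying P(faulty) forward.
After pressure gauge='out-of-range': P(faulty) = 0.25·0.5000 / (0.25·0.5000 + 0.15·0.5000) ≈ 0.6250
After temperature sensor='high': P(faulty) = 0.65·0.6250 / (0.65·0.6250 + 0.15·0.3750) ≈ 0.8784
After pressure gauge='out-of-range': P(faulty) = 0.25·0.8784 / (0.25·0.8784 + 0.15·0.1216) ≈ 0.9233
After pressure gauge='out-of-range': P(faulty) = 0.25·0.9233 / (0.25·0.9233 + 0.15·0.0767) ≈ 0.9525

0.9525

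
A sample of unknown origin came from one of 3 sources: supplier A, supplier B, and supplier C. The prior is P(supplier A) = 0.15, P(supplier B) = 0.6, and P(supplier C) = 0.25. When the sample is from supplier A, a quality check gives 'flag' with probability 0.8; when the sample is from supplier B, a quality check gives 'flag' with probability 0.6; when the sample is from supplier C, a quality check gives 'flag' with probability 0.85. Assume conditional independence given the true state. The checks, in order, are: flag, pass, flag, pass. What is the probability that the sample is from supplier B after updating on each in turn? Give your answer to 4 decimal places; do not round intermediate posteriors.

0.8139

After 'flag': normaliser = 0.8·0.1500 + 0.6·0.6000 + 0.85·0.2500; P(supplier A) ≈ 0.1733, P(supplier B) ≈ 0.5199, P(supplier C) ≈ 0.3069
After 'pass': normaliser = 0.2·0.1733 + 0.4·0.5199 + 0.15·0.3069; P(supplier A) ≈ 0.1201, P(supplier B) ≈ 0.7205, P(supplier C) ≈ 0.1595
After 'flag': normaliser = 0.8·0.1201 + 0.6·0.7205 + 0.85·0.1595; P(supplier A) ≈ 0.1447, P(supplier B) ≈ 0.6511, P(supplier C) ≈ 0.2042
After 'pass': normaliser = 0.2·0.1447 + 0.4·0.6511 + 0.15·0.2042; P(supplier A) ≈ 0.0904, P(supplier B) ≈ 0.8139, P(supplier C) ≈ 0.0957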